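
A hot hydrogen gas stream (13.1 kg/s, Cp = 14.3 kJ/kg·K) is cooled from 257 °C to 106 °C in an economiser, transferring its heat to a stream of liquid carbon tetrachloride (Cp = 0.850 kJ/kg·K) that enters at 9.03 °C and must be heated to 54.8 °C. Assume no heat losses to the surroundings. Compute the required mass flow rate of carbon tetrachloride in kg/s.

Heat released by hot stream: Q = 13.1 × 14.3 × (257 − 106) = 28287 kJ/s
Energy balance on cold side (adiabatic exchanger): Q = ṁ_c·Cp_c·(T_c,out − T_c,in)
ṁ_c = 28287 / [0.850 × (54.8 − 9.03)] = 727.08 kg/s

ṁ_c = 727 kg/s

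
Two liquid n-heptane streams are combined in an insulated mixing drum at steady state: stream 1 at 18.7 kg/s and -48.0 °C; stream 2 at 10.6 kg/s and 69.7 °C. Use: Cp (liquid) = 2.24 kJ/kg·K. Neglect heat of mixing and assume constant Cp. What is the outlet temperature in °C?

T_out = -5.42 °C

Adiabatic, steady state ⇒ Σ ṁᵢCp,ᵢ(T_out − Tᵢ) = 0
Σ ṁᵢCp,ᵢTᵢ = 18.7×2.24×-48.0 + 10.6×2.24×69.7 = -355.67
Σ ṁᵢCp,ᵢ = 18.7×2.24 + 10.6×2.24 = 65.632
T_out = -355.67 / 65.632 = -5.4191 °C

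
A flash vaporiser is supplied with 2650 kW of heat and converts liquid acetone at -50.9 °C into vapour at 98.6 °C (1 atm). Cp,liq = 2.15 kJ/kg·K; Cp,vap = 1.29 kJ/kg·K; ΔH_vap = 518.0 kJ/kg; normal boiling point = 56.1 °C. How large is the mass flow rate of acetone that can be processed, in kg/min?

ṁ = 198 kg/min

Δh = 2.15×(56.1−-50.9) + 518.0 + 1.29×(98.6−56.1) = 802.88 kJ/kg
Q = 2650 kW = 2650 kJ/s = 159000 kJ/min
ṁ = Q/Δh = 159000 / 802.88 = 198.04 kg/min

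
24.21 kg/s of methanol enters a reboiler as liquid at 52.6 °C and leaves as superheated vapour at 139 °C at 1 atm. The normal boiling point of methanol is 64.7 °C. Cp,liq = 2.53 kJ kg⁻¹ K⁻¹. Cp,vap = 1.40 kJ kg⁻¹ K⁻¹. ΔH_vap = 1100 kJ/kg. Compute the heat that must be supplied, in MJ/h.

Q = 108000 MJ/h

liquid 52.6→64.7 °C: 30.613 kJ/kg
vaporisation at 64.7 °C: 1100 kJ/kg
vapour 64.7→139 °C: 104.02 kJ/kg
Δh = 30.613 + 1100 + 104.02 = 1234.6 kJ/kg
Q = ṁ·Δh = 24.21 kg/s × 1234.6 kJ/kg = 29890 kJ/s
|Q| = 29890 kW = 107610 MJ/h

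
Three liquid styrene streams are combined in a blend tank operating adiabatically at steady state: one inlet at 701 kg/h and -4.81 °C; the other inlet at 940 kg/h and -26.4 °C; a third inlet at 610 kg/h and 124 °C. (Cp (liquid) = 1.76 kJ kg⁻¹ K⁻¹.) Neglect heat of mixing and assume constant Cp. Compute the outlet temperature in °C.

T_out = 21.1 °C

No heat crosses the boundary, so H_out = H_in.
Σ ṁᵢCp,ᵢTᵢ = 701×1.76×-4.81 + 940×1.76×-26.4 + 610×1.76×124 = 83516
Σ ṁᵢCp,ᵢ = 701×1.76 + 940×1.76 + 610×1.76 = 3961.8
T_out = 83516 / 3961.8 = 21.08 °C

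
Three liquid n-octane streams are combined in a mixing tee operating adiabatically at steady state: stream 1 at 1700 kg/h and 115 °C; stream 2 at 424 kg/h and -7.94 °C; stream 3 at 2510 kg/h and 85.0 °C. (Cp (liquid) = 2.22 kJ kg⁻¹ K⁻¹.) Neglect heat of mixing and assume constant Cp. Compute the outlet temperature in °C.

T_out = 87.5 °C

Energy balance with Q = 0: Σ ṁᵢCp,ᵢ(T_out − Tᵢ) = 0
T_out = Σ ṁᵢCp,ᵢTᵢ / Σ ṁᵢCp,ᵢ
      = 900170 / 10287 = 87.502 °C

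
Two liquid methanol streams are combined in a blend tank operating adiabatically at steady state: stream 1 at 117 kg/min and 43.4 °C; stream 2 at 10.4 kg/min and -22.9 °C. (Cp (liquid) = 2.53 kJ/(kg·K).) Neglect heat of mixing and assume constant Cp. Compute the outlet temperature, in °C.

Adiabatic, steady state ⇒ Σ ṁᵢCp,ᵢ(T_out − Tᵢ) = 0
T_out = Σ ṁᵢCp,ᵢTᵢ / Σ ṁᵢCp,ᵢ
      = 12244 / 322.32 = 37.988 °C

T_out = 38.0 °C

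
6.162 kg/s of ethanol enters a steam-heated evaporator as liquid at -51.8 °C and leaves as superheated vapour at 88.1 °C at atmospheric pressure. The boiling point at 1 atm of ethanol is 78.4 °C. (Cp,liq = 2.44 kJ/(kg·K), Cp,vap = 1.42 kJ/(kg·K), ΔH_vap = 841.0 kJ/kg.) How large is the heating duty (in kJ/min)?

Q = 433000 kJ/min

liquid -51.8→78.4 °C: 317.69 kJ/kg
vaporisation at 78.4 °C: 841 kJ/kg
vapour 78.4→88.1 °C: 13.774 kJ/kg
Δh = 317.69 + 841 + 13.774 = 1172.5 kJ/kg
Q = ṁ·Δh = 6.162 kg/s × 1172.5 kJ/kg = 7224.7 kJ/s
|Q| = 7224.7 kW = 433480 kJ/min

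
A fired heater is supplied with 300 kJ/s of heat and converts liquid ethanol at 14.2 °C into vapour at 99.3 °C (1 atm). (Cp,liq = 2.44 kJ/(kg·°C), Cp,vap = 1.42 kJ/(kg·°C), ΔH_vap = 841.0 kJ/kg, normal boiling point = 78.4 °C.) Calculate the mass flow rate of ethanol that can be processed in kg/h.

Δh = 2.44×(78.4−14.2) + 841.0 + 1.42×(99.3−78.4) = 1027.3 kJ/kg
Q = 300 kJ/s = 300 kJ/s = 1.08e+06 kJ/h
ṁ = Q/Δh = 1.08e+06 / 1027.3 = 1051.3 kg/h

ṁ = 1050 kg/h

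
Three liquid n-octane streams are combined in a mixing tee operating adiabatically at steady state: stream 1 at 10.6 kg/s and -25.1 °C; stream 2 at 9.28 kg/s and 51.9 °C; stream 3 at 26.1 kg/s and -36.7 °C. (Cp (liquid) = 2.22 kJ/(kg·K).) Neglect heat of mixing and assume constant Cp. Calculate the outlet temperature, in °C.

Adiabatic, steady state ⇒ Σ ṁᵢCp,ᵢ(T_out − Tᵢ) = 0
Σ ṁᵢCp,ᵢTᵢ = 10.6×2.22×-25.1 + 9.28×2.22×51.9 + 26.1×2.22×-36.7 = -1647.9
Σ ṁᵢCp,ᵢ = 10.6×2.22 + 9.28×2.22 + 26.1×2.22 = 102.08
T_out = -1647.9 / 102.08 = -16.144 °C

T_out = -16.1 °C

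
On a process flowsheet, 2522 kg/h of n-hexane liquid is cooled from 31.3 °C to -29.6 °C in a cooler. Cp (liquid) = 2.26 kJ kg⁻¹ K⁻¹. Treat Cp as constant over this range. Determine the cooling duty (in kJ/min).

Q_c = 5790 kJ/min

Q = ṁ·Cp·ΔT = 2522 × 2.26 × (-29.6 − 31.3) = -347110 kJ/h
Converting: 347110 / 3600 s = 96.42 kW
Cooling duty = 5785.2 kJ/min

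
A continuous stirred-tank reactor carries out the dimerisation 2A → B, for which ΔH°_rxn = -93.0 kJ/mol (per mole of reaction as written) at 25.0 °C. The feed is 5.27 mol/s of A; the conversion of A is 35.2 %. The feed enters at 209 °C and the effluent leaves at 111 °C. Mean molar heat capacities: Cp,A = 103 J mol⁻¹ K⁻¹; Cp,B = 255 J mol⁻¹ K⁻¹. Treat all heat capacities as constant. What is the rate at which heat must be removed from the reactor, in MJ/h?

Q_out = 488 MJ/h

Extent of reaction ξ = 0.352 × 5.27 / 2 = 0.92752 mol/s
Reaction term: ξ·ΔH°_rxn = 0.92752 × -93.0 = -86.259 kJ/s
Sensible, feed 209→25 °C: -99.877 kJ/s
Outlet flows (mol/s): A 3.415, B 0.92752
Sensible, products 25→111 °C: 50.59 kJ/s
Q = ΔH = -135.55 kJ/s = -135.55 kW
Heat removed = 487.97 MJ/h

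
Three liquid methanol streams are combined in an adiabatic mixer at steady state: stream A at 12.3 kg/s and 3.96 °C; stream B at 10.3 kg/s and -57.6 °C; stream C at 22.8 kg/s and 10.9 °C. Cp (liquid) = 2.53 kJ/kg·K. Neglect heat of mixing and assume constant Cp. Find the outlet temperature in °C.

T_out = -6.52 °C

Energy balance with Q = 0: Σ ṁᵢCp,ᵢ(T_out − Tᵢ) = 0
T_out = Σ ṁᵢCp,ᵢTᵢ / Σ ṁᵢCp,ᵢ
      = -749.01 / 114.86 = -6.521 °C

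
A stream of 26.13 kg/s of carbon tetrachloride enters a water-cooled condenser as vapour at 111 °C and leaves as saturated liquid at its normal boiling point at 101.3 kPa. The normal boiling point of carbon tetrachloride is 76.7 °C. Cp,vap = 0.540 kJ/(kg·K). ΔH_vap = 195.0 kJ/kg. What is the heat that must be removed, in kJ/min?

vapour 111→76.7 °C: -18.522 kJ/kg
condensation at 76.7 °C: -195 kJ/kg
Δh = -18.522 + -195 = -213.52 kJ/kg
Q = ṁ·Δh = 26.13 kg/s × -213.52 kJ/kg = -5579.3 kJ/s
|Q| = 5579.3 kW = 334760 kJ/min

Q_c = 335000 kJ/min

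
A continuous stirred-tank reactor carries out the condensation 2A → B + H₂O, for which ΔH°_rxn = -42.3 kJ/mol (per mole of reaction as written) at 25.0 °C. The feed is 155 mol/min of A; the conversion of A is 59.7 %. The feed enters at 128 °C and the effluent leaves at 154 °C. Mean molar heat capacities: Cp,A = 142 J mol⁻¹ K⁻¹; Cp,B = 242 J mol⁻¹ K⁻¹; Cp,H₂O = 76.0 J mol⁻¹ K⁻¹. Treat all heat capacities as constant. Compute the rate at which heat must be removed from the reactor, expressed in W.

Extent of reaction ξ = 0.597 × 155 / 2 = 46.267 mol/min
Reaction term: ξ·ΔH°_rxn = 46.267 × -42.3 = -1957.1 kJ/min
Sensible, feed 128→25 °C: -2267 kJ/min
Outlet flows (mol/min): A 62.465, B 46.267, H₂O 46.267
Sensible, products 25→154 °C: 3042.2 kJ/min
Q = ΔH = -1181.9 kJ/min = -19.699 kW
Heat removed = 19699 W

Q_out = 19700 W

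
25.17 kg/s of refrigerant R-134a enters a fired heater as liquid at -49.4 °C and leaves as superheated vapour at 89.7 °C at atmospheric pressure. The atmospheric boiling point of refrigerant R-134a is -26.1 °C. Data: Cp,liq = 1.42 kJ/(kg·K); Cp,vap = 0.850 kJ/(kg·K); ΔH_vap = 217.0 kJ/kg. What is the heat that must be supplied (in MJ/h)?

Q = 31600 MJ/h

liquid -49.4→-26.1 °C: 33.086 kJ/kg
vaporisation at -26.1 °C: 217 kJ/kg
vapour -26.1→89.7 °C: 98.43 kJ/kg
Δh = 33.086 + 217 + 98.43 = 348.52 kJ/kg
Q = ṁ·Δh = 25.17 kg/s × 348.52 kJ/kg = 8772.1 kJ/s
|Q| = 8772.1 kW = 31580 MJ/h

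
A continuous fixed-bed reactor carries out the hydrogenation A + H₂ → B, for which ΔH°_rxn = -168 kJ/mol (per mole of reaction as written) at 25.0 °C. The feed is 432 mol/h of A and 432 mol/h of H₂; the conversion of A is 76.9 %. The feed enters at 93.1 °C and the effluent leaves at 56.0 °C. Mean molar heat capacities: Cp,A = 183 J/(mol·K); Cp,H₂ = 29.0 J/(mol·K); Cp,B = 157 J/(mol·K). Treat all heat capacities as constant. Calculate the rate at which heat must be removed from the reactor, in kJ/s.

Q_out = 16.6 kJ/s

Extent of reaction ξ = 0.769 × 432 = 332.21 mol/h
Reaction term: ξ·ΔH°_rxn = 332.21 × -168 = -55811 kJ/h
Sensible, feed 93.1→25 °C: -6236.9 kJ/h
Outlet flows (mol/h): A 99.792, H₂ 99.792, B 332.21
Sensible, products 25→56.0 °C: 2272.7 kJ/h
Q = ΔH = -59775 kJ/h = -16.604 kW
Heat removed = 16.604 kJ/s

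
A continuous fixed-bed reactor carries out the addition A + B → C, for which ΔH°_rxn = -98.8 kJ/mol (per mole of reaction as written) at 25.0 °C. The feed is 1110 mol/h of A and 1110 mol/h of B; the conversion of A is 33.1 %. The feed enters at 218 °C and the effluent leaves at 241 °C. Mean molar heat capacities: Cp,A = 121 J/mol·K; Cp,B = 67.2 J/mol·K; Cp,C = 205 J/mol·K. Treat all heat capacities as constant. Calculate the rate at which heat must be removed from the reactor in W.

Extent of reaction ξ = 0.331 × 1110 = 367.41 mol/h
Reaction term: ξ·ΔH°_rxn = 367.41 × -98.8 = -36300 kJ/h
Sensible, feed 218→25 °C: -40318 kJ/h
Outlet flows (mol/h): A 742.59, B 742.59, C 367.41
Sensible, products 25→241 °C: 46456 kJ/h
Q = ΔH = -30162 kJ/h = -8.3784 kW
Heat removed = 8378.4 W

Q_out = 8380 W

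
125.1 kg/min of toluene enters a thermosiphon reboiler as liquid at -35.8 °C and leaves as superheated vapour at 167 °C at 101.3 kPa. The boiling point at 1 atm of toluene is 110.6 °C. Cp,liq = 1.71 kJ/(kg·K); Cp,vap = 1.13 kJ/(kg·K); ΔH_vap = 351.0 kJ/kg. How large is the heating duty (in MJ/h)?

Q = 4990 MJ/h

liquid -35.8→110.6 °C: 250.34 kJ/kg
vaporisation at 110.6 °C: 351 kJ/kg
vapour 110.6→167 °C: 63.732 kJ/kg
Δh = 250.34 + 351 + 63.732 = 665.08 kJ/kg
Q = ṁ·Δh = 125.1 kg/min × 665.08 kJ/kg = 83201 kJ/min
|Q| = 1386.7 kW = 4992.1 MJ/h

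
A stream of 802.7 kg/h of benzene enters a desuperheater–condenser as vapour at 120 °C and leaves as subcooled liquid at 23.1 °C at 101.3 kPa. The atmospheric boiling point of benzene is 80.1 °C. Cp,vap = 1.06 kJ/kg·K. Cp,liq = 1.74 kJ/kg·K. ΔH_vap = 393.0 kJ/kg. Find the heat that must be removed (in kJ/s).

Q_c = 119 kJ/s

vapour 120→80.1 °C: -42.294 kJ/kg
condensation at 80.1 °C: -393 kJ/kg
liquid 80.1→23.1 °C: -99.18 kJ/kg
Δh = -42.294 + -393 + -99.18 = -534.47 kJ/kg
Q = ṁ·Δh = 802.7 kg/h × -534.47 kJ/kg = -429020 kJ/h
|Q| = 119.17 kW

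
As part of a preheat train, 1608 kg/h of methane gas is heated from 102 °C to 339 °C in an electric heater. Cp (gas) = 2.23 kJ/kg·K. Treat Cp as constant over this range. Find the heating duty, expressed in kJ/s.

Q = 236 kJ/s

Q = ṁ·Cp·ΔT = 1608 × 2.23 × (339 − 102) = 849840 kJ/h
Converting: 849840 / 3600 s = 236.07 kW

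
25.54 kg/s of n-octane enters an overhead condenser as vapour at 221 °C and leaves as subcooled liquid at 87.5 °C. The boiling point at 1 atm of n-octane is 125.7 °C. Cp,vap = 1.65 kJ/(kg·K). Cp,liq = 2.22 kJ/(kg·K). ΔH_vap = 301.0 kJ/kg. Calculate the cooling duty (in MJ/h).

Q_c = 49900 MJ/h

vapour 221→125.7 °C: -157.24 kJ/kg
condensation at 125.7 °C: -301 kJ/kg
liquid 125.7→87.5 °C: -84.804 kJ/kg
Δh = -157.24 + -301 + -84.804 = -543.05 kJ/kg
Q = ṁ·Δh = 25.54 kg/s × -543.05 kJ/kg = -13869 kJ/s
|Q| = 13869 kW = 49930 MJ/h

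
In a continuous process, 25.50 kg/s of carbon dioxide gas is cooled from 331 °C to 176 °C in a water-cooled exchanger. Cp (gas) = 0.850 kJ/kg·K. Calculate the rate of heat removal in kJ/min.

Q = ṁ·Cp·ΔT = 25.50 × 0.850 × (176 − 331) = -3359.6 kJ/s
Cooling duty = 201580 kJ/min

Q_c = 202000 kJ/min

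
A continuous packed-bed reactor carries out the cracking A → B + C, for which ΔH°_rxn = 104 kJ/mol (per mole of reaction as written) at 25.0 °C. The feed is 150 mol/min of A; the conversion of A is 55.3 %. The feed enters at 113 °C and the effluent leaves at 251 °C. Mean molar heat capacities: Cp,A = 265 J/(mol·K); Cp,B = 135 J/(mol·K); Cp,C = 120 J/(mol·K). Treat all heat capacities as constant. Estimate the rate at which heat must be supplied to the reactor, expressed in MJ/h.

Q_in = 835 MJ/h

Extent of reaction ξ = 0.553 × 150 = 82.95 mol/min
Reaction term: ξ·ΔH°_rxn = 82.95 × 104 = 8626.8 kJ/min
Sensible, feed 113→25 °C: -3498 kJ/min
Outlet flows (mol/min): A 67.05, B 82.95, C 82.95
Sensible, products 25→251 °C: 8796 kJ/min
Q = ΔH = 13925 kJ/min = 232.08 kW
Heat supplied = 835.49 MJ/h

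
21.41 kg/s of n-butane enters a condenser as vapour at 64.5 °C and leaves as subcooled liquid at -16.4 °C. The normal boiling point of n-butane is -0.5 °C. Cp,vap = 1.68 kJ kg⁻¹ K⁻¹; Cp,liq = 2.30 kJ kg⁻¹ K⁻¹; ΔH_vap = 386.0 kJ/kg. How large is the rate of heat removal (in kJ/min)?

Q_c = 683000 kJ/min

vapour 64.5→-0.5 °C: -109.2 kJ/kg
condensation at -0.5 °C: -386 kJ/kg
liquid -0.5→-16.4 °C: -36.57 kJ/kg
Δh = -109.2 + -386 + -36.57 = -531.77 kJ/kg
Q = ṁ·Δh = 21.41 kg/s × -531.77 kJ/kg = -11385 kJ/s
|Q| = 11385 kW = 683110 kJ/min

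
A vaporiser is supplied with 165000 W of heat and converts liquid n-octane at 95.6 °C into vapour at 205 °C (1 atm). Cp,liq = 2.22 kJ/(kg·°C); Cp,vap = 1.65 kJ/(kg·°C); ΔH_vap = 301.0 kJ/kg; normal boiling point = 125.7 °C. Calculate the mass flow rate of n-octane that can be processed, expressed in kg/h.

ṁ = 1190 kg/h

Δh = 2.22×(125.7−95.6) + 301.0 + 1.65×(205−125.7) = 498.67 kJ/kg
Q = 165000 W = 165 kJ/s = 594000 kJ/h
ṁ = Q/Δh = 594000 / 498.67 = 1191.2 kg/h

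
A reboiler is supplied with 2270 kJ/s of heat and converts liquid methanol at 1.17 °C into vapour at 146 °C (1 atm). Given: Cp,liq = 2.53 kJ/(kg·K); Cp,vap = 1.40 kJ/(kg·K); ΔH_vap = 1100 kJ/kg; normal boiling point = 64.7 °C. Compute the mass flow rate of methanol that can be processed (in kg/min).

Δh = 2.53×(64.7−1.17) + 1100 + 1.40×(146−64.7) = 1374.6 kJ/kg
Q = 2270 kJ/s = 2270 kJ/s = 136200 kJ/min
ṁ = Q/Δh = 136200 / 1374.6 = 99.087 kg/min

ṁ = 99.1 kg/min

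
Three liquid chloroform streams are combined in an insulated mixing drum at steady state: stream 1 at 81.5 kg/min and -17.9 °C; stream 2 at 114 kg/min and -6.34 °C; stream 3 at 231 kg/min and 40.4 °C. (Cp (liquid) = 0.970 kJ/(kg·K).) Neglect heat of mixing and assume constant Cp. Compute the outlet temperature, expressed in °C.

Adiabatic, steady state ⇒ Σ ṁᵢCp,ᵢ(T_out − Tᵢ) = 0
T_out = Σ ṁᵢCp,ᵢTᵢ / Σ ṁᵢCp,ᵢ
      = 6936.3 / 413.7 = 16.766 °C

T_out = 16.8 °C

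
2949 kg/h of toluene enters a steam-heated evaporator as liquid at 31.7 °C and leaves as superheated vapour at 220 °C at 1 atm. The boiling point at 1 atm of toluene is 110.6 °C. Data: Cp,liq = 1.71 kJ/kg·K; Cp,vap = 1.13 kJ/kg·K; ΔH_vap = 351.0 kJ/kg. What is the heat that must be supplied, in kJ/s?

Q = 499 kJ/s

liquid 31.7→110.6 °C: 134.92 kJ/kg
vaporisation at 110.6 °C: 351 kJ/kg
vapour 110.6→220 °C: 123.62 kJ/kg
Δh = 134.92 + 351 + 123.62 = 609.54 kJ/kg
Q = ṁ·Δh = 2949 kg/h × 609.54 kJ/kg = 1.7975e+06 kJ/h
|Q| = 499.32 kW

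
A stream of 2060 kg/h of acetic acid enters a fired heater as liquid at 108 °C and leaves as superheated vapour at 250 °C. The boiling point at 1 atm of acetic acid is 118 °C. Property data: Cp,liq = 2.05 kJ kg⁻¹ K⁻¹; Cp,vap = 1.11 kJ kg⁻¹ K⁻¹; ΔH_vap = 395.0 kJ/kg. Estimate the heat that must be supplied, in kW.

Q = 322 kW

liquid 108→118 °C: 20.5 kJ/kg
vaporisation at 118 °C: 395 kJ/kg
vapour 118→250 °C: 146.52 kJ/kg
Δh = 20.5 + 395 + 146.52 = 562.02 kJ/kg
Q = ṁ·Δh = 2060 kg/h × 562.02 kJ/kg = 1.1578e+06 kJ/h
|Q| = 321.6 kW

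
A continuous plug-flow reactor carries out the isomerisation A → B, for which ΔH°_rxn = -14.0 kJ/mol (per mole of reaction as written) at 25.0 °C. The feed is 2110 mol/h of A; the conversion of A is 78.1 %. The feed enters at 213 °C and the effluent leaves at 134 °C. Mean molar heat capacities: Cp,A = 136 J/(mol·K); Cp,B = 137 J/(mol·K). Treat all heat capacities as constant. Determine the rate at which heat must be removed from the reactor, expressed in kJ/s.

Q_out = 12.7 kJ/s

Extent of reaction ξ = 0.781 × 2110 = 1647.9 mol/h
Reaction term: ξ·ΔH°_rxn = 1647.9 × -14.0 = -23071 kJ/h
Sensible, feed 213→25 °C: -53948 kJ/h
Outlet flows (mol/h): A 462.09, B 1647.9
Sensible, products 25→134 °C: 31458 kJ/h
Q = ΔH = -45561 kJ/h = -12.656 kW
Heat removed = 12.656 kJ/s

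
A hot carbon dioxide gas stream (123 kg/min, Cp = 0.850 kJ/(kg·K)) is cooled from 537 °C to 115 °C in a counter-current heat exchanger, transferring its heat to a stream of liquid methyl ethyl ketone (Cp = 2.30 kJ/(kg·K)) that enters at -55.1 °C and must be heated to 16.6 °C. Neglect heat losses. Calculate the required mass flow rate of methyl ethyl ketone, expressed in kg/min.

Heat released by hot stream: Q = 123 × 0.850 × (537 − 115) = 44120 kJ/min
Energy balance on cold side (adiabatic exchanger): Q = ṁ_c·Cp_c·(T_c,out − T_c,in)
ṁ_c = 44120 / [2.30 × (16.6 − -55.1)] = 267.54 kg/min

ṁ_c = 268 kg/min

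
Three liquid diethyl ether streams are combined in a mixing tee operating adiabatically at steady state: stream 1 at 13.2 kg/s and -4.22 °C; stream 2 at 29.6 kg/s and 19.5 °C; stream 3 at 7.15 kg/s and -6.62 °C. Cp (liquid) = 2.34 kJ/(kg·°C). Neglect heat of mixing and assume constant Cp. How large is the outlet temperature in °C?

T_out = 9.49 °C

Energy balance with Q = 0: Σ ṁᵢCp,ᵢ(T_out − Tᵢ) = 0
Σ ṁᵢCp,ᵢTᵢ = 13.2×2.34×-4.22 + 29.6×2.34×19.5 + 7.15×2.34×-6.62 = 1109.5
Σ ṁᵢCp,ᵢ = 13.2×2.34 + 29.6×2.34 + 7.15×2.34 = 116.88
T_out = 1109.5 / 116.88 = 9.4928 °C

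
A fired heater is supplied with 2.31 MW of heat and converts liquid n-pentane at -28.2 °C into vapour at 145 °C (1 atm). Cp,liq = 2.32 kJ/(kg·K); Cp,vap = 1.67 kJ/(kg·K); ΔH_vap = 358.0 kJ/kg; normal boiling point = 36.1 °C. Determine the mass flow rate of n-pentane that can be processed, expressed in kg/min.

Δh = 2.32×(36.1−-28.2) + 358.0 + 1.67×(145−36.1) = 689.04 kJ/kg
Q = 2.31 MW = 2310 kJ/s = 138600 kJ/min
ṁ = Q/Δh = 138600 / 689.04 = 201.15 kg/min

ṁ = 201 kg/min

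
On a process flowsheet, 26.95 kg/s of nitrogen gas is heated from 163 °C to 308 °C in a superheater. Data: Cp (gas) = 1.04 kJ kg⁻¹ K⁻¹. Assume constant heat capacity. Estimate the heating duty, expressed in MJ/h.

Q = 14600 MJ/h

Q = ṁ·Cp·ΔT = 26.95 × 1.04 × (308 − 163) = 4064.1 kJ/s
Heating duty = 14631 MJ/h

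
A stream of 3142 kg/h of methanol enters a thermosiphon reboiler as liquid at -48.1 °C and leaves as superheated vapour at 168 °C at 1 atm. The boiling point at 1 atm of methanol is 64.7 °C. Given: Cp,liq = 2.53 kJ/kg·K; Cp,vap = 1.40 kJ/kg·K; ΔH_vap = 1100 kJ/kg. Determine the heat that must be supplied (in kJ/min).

liquid -48.1→64.7 °C: 285.38 kJ/kg
vaporisation at 64.7 °C: 1100 kJ/kg
vapour 64.7→168 °C: 144.62 kJ/kg
Δh = 285.38 + 1100 + 144.62 = 1530 kJ/kg
Q = ṁ·Δh = 3142 kg/h × 1530 kJ/kg = 4.8073e+06 kJ/h
|Q| = 1335.4 kW = 80121 kJ/min

Q = 80100 kJ/min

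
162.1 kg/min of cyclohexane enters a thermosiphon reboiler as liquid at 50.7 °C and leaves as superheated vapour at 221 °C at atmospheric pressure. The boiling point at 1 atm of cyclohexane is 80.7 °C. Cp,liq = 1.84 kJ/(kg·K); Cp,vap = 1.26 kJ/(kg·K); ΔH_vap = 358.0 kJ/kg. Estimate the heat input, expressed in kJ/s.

Q = 1590 kJ/s

liquid 50.7→80.7 °C: 55.2 kJ/kg
vaporisation at 80.7 °C: 358 kJ/kg
vapour 80.7→221 °C: 176.78 kJ/kg
Δh = 55.2 + 358 + 176.78 = 589.98 kJ/kg
Q = ṁ·Δh = 162.1 kg/min × 589.98 kJ/kg = 95635 kJ/min
|Q| = 1593.9 kW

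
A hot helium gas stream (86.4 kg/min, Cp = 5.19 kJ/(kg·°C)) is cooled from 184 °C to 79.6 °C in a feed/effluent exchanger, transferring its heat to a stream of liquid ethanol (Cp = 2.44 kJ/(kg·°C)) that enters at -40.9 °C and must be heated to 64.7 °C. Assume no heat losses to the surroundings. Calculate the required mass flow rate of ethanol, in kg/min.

ṁ_c = 182 kg/min

Heat released by hot stream: Q = 86.4 × 5.19 × (184 − 79.6) = 46815 kJ/min
Energy balance on cold side (adiabatic exchanger): Q = ṁ_c·Cp_c·(T_c,out − T_c,in)
ṁ_c = 46815 / [2.44 × (64.7 − -40.9)] = 181.69 kg/min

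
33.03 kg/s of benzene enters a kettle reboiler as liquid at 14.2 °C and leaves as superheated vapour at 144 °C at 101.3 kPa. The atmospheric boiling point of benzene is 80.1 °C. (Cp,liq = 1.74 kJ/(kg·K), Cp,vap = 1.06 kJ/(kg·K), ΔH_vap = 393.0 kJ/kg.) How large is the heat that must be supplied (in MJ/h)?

Q = 68400 MJ/h

liquid 14.2→80.1 °C: 114.67 kJ/kg
vaporisation at 80.1 °C: 393 kJ/kg
vapour 80.1→144 °C: 67.734 kJ/kg
Δh = 114.67 + 393 + 67.734 = 575.4 kJ/kg
Q = ṁ·Δh = 33.03 kg/s × 575.4 kJ/kg = 19005 kJ/s
|Q| = 19005 kW = 68420 MJ/h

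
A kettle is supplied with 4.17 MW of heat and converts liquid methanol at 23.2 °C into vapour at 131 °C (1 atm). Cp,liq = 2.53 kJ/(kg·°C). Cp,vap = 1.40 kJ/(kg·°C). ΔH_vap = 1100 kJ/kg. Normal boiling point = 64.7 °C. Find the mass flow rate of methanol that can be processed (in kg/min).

ṁ = 193 kg/min

Δh = 2.53×(64.7−23.2) + 1100 + 1.40×(131−64.7) = 1297.8 kJ/kg
Q = 4.17 MW = 4170 kJ/s = 250200 kJ/min
ṁ = Q/Δh = 250200 / 1297.8 = 192.79 kg/min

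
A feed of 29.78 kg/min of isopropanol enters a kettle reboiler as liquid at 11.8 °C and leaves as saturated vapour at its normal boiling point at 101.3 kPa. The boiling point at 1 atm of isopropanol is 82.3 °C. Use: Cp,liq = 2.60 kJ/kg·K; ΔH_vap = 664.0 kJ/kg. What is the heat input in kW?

Q = 421 kW

liquid 11.8→82.3 °C: 183.3 kJ/kg
vaporisation at 82.3 °C: 664 kJ/kg
Δh = 183.3 + 664 = 847.3 kJ/kg
Q = ṁ·Δh = 29.78 kg/min × 847.3 kJ/kg = 25233 kJ/min
|Q| = 420.54 kW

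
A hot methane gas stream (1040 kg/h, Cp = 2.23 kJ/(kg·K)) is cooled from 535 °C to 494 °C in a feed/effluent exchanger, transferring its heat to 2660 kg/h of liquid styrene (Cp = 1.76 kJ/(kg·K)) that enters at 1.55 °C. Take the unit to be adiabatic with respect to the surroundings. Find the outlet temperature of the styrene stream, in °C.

Heat released by hot stream: Q = 1040 × 2.23 × (535 − 494) = 95087 kJ/h
Energy balance on cold side (adiabatic exchanger): Q = ṁ_c·Cp_c·(T_c,out − T_c,in)
T_c,out = 1.55 + 95087/(2660 × 1.76) = 21.861 °C

T_c,out = 21.9 °C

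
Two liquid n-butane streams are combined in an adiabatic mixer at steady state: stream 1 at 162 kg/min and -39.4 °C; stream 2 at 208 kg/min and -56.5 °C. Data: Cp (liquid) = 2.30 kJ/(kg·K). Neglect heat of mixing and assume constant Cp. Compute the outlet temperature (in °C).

Energy balance with Q = 0: Σ ṁᵢCp,ᵢ(T_out − Tᵢ) = 0
Σ ṁᵢCp,ᵢTᵢ = 162×2.30×-39.4 + 208×2.30×-56.5 = -41710
Σ ṁᵢCp,ᵢ = 162×2.30 + 208×2.30 = 851
T_out = -41710 / 851 = -49.013 °C

T_out = -49.0 °C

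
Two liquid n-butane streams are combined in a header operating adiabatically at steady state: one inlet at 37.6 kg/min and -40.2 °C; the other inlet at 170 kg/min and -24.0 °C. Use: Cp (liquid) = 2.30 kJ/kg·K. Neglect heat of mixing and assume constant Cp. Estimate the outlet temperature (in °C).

Energy balance with Q = 0: Σ ṁᵢCp,ᵢ(T_out − Tᵢ) = 0
Σ ṁᵢCp,ᵢTᵢ = 37.6×2.30×-40.2 + 170×2.30×-24.0 = -12860
Σ ṁᵢCp,ᵢ = 37.6×2.30 + 170×2.30 = 477.48
T_out = -12860 / 477.48 = -26.934 °C

T_out = -26.9 °C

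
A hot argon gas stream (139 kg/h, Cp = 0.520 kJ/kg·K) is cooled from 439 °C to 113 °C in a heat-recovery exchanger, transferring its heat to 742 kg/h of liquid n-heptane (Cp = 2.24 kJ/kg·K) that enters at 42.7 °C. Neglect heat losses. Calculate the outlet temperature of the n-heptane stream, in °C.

T_c,out = 56.9 °C

Heat released by hot stream: Q = 139 × 0.520 × (439 − 113) = 23563 kJ/h
Energy balance on cold side (adiabatic exchanger): Q = ṁ_c·Cp_c·(T_c,out − T_c,in)
T_c,out = 42.7 + 23563/(742 × 2.24) = 56.877 °C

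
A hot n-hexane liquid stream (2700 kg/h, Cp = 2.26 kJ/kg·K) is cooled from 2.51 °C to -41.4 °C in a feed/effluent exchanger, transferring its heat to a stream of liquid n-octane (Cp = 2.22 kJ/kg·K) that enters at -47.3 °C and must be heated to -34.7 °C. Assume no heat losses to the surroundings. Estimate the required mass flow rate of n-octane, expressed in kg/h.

Heat released by hot stream: Q = 2700 × 2.26 × (2.51 − -41.4) = 267940 kJ/h
Energy balance on cold side (adiabatic exchanger): Q = ṁ_c·Cp_c·(T_c,out − T_c,in)
ṁ_c = 267940 / [2.22 × (-34.7 − -47.3)] = 9578.8 kg/h

ṁ_c = 9580 kg/h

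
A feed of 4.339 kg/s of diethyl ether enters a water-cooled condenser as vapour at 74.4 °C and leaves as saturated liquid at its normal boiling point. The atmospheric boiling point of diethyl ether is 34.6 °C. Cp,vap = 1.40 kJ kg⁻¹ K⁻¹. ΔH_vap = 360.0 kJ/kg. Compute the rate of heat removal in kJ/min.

vapour 74.4→34.6 °C: -55.72 kJ/kg
condensation at 34.6 °C: -360 kJ/kg
Δh = -55.72 + -360 = -415.72 kJ/kg
Q = ṁ·Δh = 4.339 kg/s × -415.72 kJ/kg = -1803.8 kJ/s
|Q| = 1803.8 kW = 108230 kJ/min

Q_c = 108000 kJ/min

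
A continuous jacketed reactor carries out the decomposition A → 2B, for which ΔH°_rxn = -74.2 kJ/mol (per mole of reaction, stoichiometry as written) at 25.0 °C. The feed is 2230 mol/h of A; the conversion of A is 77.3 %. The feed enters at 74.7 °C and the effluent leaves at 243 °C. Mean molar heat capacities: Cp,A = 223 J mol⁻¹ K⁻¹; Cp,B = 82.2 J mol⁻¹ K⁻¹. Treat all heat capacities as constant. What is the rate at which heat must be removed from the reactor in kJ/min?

Extent of reaction ξ = 0.773 × 2230 = 1723.8 mol/h
Reaction term: ξ·ΔH°_rxn = 1723.8 × -74.2 = -127910 kJ/h
Sensible, feed 74.7→25 °C: -24715 kJ/h
Outlet flows (mol/h): A 506.21, B 3447.6
Sensible, products 25→243 °C: 86388 kJ/h
Q = ΔH = -66232 kJ/h = -18.398 kW
Heat removed = 1103.9 kJ/min

Q_out = 1100 kJ/min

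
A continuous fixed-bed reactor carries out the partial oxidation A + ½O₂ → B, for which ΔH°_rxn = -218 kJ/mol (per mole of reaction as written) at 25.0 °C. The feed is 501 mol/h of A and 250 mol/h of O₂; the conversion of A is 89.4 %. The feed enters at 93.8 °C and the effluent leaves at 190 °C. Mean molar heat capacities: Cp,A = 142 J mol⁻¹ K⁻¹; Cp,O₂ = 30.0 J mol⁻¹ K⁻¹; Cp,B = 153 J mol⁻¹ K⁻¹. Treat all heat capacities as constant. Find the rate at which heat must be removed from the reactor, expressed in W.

Q_out = 25100 W

Extent of reaction ξ = 0.894 × 501 = 447.89 mol/h
Reaction term: ξ·ΔH°_rxn = 447.89 × -218 = -97641 kJ/h
Sensible, feed 93.8→25 °C: -5410.6 kJ/h
Outlet flows (mol/h): A 53.106, O₂ 26.053, B 447.89
Sensible, products 25→190 °C: 12680 kJ/h
Q = ΔH = -90371 kJ/h = -25.103 kW
Heat removed = 25103 W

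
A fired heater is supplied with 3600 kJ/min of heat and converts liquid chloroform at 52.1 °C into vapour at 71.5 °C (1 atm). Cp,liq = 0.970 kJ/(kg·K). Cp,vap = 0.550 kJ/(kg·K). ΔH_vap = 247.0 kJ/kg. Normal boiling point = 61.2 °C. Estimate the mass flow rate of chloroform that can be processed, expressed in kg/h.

Δh = 0.970×(61.2−52.1) + 247.0 + 0.550×(71.5−61.2) = 261.49 kJ/kg
Q = 3600 kJ/min = 60 kJ/s = 216000 kJ/h
ṁ = Q/Δh = 216000 / 261.49 = 826.03 kg/h

ṁ = 826 kg/h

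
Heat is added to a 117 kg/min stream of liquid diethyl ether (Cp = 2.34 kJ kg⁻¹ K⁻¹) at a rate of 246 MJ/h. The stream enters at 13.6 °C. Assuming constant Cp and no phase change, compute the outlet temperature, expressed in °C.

T_out = 28.6 °C

Q = 246 MJ/h = 4100 kJ/min
ΔT = Q/(ṁ·Cp) = 4100/(117×2.34) = 14.976 K
T_out = 13.6 + 14.976 = 28.576 °C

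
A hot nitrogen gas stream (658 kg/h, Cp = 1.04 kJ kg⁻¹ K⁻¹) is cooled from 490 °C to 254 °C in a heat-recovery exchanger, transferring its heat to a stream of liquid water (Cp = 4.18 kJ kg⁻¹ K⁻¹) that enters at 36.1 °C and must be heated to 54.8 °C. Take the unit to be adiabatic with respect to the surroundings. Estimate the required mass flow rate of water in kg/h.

Heat released by hot stream: Q = 658 × 1.04 × (490 − 254) = 161500 kJ/h
Energy balance on cold side (adiabatic exchanger): Q = ṁ_c·Cp_c·(T_c,out − T_c,in)
ṁ_c = 161500 / [4.18 × (54.8 − 36.1)] = 2066.1 kg/h

ṁ_c = 2070 kg/h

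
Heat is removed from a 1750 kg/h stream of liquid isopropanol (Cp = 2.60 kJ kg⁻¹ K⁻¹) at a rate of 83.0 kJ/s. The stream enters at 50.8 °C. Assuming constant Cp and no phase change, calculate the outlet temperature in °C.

Q = 83.0 kJ/s = 298800 kJ/h
ΔT = Q/(ṁ·Cp) = 298800/(1750×2.60) = 65.67 K
T_out = 50.8 − 65.67 = -14.87 °C

T_out = -14.9 °C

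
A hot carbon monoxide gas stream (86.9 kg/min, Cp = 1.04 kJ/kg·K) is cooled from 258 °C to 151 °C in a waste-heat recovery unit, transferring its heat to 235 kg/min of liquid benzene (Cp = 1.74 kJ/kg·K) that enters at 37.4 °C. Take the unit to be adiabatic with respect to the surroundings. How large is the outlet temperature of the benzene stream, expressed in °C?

Heat released by hot stream: Q = 86.9 × 1.04 × (258 − 151) = 9670.2 kJ/min
Energy balance on cold side (adiabatic exchanger): Q = ṁ_c·Cp_c·(T_c,out − T_c,in)
T_c,out = 37.4 + 9670.2/(235 × 1.74) = 61.049 °C

T_c,out = 61.0 °C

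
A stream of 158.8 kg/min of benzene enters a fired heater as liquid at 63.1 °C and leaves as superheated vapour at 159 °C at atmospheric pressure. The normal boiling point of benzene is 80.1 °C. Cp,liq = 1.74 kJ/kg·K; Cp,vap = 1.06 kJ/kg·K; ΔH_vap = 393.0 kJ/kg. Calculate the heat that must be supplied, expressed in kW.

Q = 1340 kW

liquid 63.1→80.1 °C: 29.58 kJ/kg
vaporisation at 80.1 °C: 393 kJ/kg
vapour 80.1→159 °C: 83.634 kJ/kg
Δh = 29.58 + 393 + 83.634 = 506.21 kJ/kg
Q = ṁ·Δh = 158.8 kg/min × 506.21 kJ/kg = 80387 kJ/min
|Q| = 1339.8 kW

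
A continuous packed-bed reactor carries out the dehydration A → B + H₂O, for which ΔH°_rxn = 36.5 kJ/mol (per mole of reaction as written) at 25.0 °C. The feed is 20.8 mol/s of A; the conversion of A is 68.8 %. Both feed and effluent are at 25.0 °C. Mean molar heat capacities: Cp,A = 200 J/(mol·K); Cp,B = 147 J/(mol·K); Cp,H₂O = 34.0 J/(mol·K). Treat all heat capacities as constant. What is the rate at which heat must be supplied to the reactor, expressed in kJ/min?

Extent of reaction ξ = 0.688 × 20.8 = 14.31 mol/s
Reaction term: ξ·ΔH°_rxn = 14.31 × 36.5 = 522.33 kJ/s
Q = ΔH = 522.33 kJ/s = 522.33 kW
Heat supplied = 31340 kJ/min

Q_in = 31300 kJ/min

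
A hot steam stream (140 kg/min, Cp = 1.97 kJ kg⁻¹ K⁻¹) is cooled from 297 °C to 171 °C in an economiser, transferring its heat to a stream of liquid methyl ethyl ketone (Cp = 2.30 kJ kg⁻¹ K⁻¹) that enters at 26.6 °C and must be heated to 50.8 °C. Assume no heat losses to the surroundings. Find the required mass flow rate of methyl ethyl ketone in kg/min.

Heat released by hot stream: Q = 140 × 1.97 × (297 − 171) = 34751 kJ/min
Energy balance on cold side (adiabatic exchanger): Q = ṁ_c·Cp_c·(T_c,out − T_c,in)
ṁ_c = 34751 / [2.30 × (50.8 − 26.6)] = 624.34 kg/min

ṁ_c = 624 kg/min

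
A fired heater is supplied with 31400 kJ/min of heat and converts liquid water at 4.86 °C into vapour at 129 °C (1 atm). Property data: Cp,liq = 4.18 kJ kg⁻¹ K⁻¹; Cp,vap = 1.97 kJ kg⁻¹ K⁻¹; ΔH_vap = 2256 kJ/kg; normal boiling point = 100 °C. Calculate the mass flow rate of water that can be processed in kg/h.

ṁ = 695 kg/h

Δh = 4.18×(100−4.86) + 2256 + 1.97×(129−100) = 2710.8 kJ/kg
Q = 31400 kJ/min = 523.33 kJ/s = 1.884e+06 kJ/h
ṁ = Q/Δh = 1.884e+06 / 2710.8 = 694.99 kg/h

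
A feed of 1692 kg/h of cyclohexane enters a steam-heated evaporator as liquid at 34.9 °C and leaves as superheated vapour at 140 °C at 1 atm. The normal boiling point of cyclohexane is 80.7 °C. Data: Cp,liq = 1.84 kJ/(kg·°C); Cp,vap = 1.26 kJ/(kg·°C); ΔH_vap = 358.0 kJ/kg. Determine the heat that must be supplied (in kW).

Q = 243 kW

liquid 34.9→80.7 °C: 84.272 kJ/kg
vaporisation at 80.7 °C: 358 kJ/kg
vapour 80.7→140 °C: 74.718 kJ/kg
Δh = 84.272 + 358 + 74.718 = 516.99 kJ/kg
Q = ṁ·Δh = 1692 kg/h × 516.99 kJ/kg = 874750 kJ/h
|Q| = 242.99 kW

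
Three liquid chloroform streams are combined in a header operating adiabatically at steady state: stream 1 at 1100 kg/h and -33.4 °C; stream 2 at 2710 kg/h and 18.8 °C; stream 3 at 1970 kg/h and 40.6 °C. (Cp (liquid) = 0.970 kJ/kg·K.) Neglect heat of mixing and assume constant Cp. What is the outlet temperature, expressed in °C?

T_out = 16.3 °C

Energy balance with Q = 0: Σ ṁᵢCp,ᵢ(T_out − Tᵢ) = 0
Σ ṁᵢCp,ᵢTᵢ = 1100×0.970×-33.4 + 2710×0.970×18.8 + 1970×0.970×40.6 = 91364
Σ ṁᵢCp,ᵢ = 1100×0.970 + 2710×0.970 + 1970×0.970 = 5606.6
T_out = 91364 / 5606.6 = 16.296 °C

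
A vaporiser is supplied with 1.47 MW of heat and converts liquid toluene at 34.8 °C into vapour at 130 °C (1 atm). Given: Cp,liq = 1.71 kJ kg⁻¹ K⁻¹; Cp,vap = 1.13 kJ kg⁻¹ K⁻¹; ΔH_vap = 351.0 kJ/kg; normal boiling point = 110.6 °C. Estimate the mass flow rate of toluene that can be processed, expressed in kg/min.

ṁ = 176 kg/min

Δh = 1.71×(110.6−34.8) + 351.0 + 1.13×(130−110.6) = 502.54 kJ/kg
Q = 1.47 MW = 1470 kJ/s = 88200 kJ/min
ṁ = Q/Δh = 88200 / 502.54 = 175.51 kg/min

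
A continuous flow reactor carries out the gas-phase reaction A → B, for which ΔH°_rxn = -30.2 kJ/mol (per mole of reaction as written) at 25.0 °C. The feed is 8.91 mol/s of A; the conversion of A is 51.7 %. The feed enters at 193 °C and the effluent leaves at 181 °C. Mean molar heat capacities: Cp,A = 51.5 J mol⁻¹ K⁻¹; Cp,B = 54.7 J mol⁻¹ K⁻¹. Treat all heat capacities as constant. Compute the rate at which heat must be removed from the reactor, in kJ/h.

Extent of reaction ξ = 0.517 × 8.91 = 4.6065 mol/s
Reaction term: ξ·ΔH°_rxn = 4.6065 × -30.2 = -139.12 kJ/s
Sensible, feed 193→25 °C: -77.089 kJ/s
Outlet flows (mol/s): A 4.3035, B 4.6065
Sensible, products 25→181 °C: 73.882 kJ/s
Q = ΔH = -142.32 kJ/s = -142.32 kW
Heat removed = 512360 kJ/h

Q_out = 512000 kJ/h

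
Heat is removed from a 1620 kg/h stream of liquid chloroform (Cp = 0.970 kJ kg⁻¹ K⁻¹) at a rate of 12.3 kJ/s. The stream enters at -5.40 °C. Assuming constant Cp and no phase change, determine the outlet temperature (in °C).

Q = 12.3 kJ/s = 44280 kJ/h
ΔT = Q/(ṁ·Cp) = 44280/(1620×0.970) = 28.179 K
T_out = -5.40 − 28.179 = -33.579 °C

T_out = -33.6 °C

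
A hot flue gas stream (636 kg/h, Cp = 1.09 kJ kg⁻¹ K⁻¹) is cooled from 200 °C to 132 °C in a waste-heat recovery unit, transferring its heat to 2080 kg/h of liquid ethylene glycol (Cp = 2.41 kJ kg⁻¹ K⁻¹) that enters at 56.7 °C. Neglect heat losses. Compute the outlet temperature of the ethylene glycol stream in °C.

T_c,out = 66.1 °C

Heat released by hot stream: Q = 636 × 1.09 × (200 − 132) = 47140 kJ/h
Energy balance on cold side (adiabatic exchanger): Q = ṁ_c·Cp_c·(T_c,out − T_c,in)
T_c,out = 56.7 + 47140/(2080 × 2.41) = 66.104 °C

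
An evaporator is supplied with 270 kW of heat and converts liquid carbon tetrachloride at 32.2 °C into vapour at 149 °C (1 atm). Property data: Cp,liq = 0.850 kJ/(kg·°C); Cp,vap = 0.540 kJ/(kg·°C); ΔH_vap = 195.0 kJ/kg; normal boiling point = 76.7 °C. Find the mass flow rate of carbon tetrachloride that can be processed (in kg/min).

ṁ = 59.6 kg/min

Δh = 0.850×(76.7−32.2) + 195.0 + 0.540×(149−76.7) = 271.87 kJ/kg
Q = 270 kW = 270 kJ/s = 16200 kJ/min
ṁ = Q/Δh = 16200 / 271.87 = 59.588 kg/min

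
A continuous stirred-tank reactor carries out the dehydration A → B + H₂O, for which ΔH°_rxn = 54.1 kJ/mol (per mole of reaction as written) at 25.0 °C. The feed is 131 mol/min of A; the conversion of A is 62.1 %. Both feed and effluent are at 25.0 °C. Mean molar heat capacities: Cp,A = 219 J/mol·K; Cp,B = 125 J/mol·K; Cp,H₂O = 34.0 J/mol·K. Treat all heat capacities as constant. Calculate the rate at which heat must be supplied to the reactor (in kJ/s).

Q_in = 73.4 kJ/s

Extent of reaction ξ = 0.621 × 131 = 81.351 mol/min
Reaction term: ξ·ΔH°_rxn = 81.351 × 54.1 = 4401.1 kJ/min
Q = ΔH = 4401.1 kJ/min = 73.351 kW
Heat supplied = 73.351 kJ/s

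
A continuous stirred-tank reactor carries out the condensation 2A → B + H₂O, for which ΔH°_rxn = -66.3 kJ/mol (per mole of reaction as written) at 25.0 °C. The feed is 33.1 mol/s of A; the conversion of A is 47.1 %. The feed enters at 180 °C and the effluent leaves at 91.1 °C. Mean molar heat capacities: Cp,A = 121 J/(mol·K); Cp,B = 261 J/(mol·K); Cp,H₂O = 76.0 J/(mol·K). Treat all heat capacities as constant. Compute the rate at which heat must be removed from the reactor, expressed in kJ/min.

Extent of reaction ξ = 0.471 × 33.1 / 2 = 7.795 mol/s
Reaction term: ξ·ΔH°_rxn = 7.795 × -66.3 = -516.81 kJ/s
Sensible, feed 180→25 °C: -620.79 kJ/s
Outlet flows (mol/s): A 17.51, B 7.795, H₂O 7.795
Sensible, products 25→91.1 °C: 313.69 kJ/s
Q = ΔH = -823.92 kJ/s = -823.92 kW
Heat removed = 49435 kJ/min

Q_out = 49400 kJ/min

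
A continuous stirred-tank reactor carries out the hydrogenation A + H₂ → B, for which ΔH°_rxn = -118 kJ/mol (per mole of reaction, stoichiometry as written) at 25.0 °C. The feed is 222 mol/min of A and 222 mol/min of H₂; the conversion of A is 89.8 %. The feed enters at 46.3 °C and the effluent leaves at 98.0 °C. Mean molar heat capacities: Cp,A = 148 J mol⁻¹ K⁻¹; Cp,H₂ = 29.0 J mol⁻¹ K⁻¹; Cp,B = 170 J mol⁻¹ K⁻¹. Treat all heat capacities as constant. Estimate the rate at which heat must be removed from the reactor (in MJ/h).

Q_out = 1300 MJ/h

Extent of reaction ξ = 0.898 × 222 = 199.36 mol/min
Reaction term: ξ·ΔH°_rxn = 199.36 × -118 = -23524 kJ/min
Sensible, feed 46.3→25 °C: -836.96 kJ/min
Outlet flows (mol/min): A 22.644, H₂ 22.644, B 199.36
Sensible, products 25→98.0 °C: 2766.6 kJ/min
Q = ΔH = -21594 kJ/min = -359.91 kW
Heat removed = 1295.7 MJ/h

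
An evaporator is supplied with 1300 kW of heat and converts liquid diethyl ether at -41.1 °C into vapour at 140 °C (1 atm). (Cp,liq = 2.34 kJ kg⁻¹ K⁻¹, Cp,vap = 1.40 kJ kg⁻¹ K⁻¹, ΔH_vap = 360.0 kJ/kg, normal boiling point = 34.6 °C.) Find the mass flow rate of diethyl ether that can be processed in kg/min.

ṁ = 114 kg/min

Δh = 2.34×(34.6−-41.1) + 360.0 + 1.40×(140−34.6) = 684.7 kJ/kg
Q = 1300 kW = 1300 kJ/s = 78000 kJ/min
ṁ = Q/Δh = 78000 / 684.7 = 113.92 kg/min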